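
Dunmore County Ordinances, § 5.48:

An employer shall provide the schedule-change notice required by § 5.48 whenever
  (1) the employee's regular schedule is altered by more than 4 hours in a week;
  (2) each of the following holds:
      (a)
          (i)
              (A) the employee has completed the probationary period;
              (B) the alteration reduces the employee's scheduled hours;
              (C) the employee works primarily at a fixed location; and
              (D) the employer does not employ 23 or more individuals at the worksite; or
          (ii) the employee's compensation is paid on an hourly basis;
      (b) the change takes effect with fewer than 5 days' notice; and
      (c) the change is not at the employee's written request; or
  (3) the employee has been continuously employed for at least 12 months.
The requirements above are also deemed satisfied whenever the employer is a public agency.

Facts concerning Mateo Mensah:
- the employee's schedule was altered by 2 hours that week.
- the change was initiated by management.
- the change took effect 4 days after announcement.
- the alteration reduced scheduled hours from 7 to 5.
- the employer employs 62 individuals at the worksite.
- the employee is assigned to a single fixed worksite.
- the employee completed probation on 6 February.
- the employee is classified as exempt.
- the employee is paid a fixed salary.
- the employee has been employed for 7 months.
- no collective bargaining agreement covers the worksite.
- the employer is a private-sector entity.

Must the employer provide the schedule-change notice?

(1) schedule shift > 4h — fails.
(A) past probation — satisfied.
(B) hours reduced — satisfied.
(C) fixed location — met.
(D) not (≥ 23 at site) — not met.
(i) = T AND T AND T AND F = false.
(ii) hourly-paid — not met.
(a) = F OR F = false.
(b) < 5 days' notice — holds.
(c) not employee-requested — holds.
(2): F AND T AND T → false.
(3) tenure ≥ 12 mo. — fails.
Overall = F OR F OR F = false.
Exception (public agency) — not satisfied.
Result: main false OR exception false → false.

No — not required.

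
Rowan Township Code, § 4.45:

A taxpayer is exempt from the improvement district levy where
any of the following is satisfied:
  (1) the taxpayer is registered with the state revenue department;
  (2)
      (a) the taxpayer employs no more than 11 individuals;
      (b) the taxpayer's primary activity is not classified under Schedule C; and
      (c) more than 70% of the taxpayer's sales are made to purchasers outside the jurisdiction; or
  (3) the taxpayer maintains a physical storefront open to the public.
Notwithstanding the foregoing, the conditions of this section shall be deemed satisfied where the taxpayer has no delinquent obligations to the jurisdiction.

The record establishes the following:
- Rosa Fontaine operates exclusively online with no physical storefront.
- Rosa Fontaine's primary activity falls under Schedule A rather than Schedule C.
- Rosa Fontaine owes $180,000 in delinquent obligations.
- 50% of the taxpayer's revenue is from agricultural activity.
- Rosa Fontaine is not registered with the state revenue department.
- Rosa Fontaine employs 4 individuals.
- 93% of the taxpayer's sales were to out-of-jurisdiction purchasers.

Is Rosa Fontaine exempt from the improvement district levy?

(1) state-registered — not satisfied.
(a) ≤ 11 employees — holds.
(b) not (Schedule C activity) — met.
(c) >70% out-of-jur. sales — satisfied.
So (2) is satisfied (T AND T AND T).
(3) has storefront — fails.
Overall: F OR T OR F → true.
Exception (no delinquency) — not satisfied.
Result: main true OR exception false → true.

Yes — exempt.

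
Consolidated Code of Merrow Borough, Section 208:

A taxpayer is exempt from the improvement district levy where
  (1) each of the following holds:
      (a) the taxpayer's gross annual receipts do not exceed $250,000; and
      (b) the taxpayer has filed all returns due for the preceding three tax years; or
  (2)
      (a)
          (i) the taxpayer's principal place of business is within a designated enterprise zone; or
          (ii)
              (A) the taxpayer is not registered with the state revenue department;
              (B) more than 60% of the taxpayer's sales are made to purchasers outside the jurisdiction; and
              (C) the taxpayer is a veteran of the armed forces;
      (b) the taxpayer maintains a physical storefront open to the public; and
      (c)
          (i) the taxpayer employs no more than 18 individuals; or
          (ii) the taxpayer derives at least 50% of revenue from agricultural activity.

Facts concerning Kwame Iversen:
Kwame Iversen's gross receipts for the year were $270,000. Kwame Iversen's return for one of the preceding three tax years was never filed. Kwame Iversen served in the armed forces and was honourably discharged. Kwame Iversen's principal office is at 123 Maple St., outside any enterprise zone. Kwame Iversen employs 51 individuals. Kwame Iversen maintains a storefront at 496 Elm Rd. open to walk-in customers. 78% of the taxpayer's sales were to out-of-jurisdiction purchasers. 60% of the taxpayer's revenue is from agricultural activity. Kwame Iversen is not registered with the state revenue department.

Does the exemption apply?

(a) receipts ≤ $250,000 — fails.
(b) returns current — not met.
So (1) is not satisfied (F AND F).
(i) in enterprise zone — fails.
(A) not (state-registered) — satisfied.
(B) >60% out-of-jur. sales — met.
(C) veteran — met.
(ii) = T AND T AND T = true.
So (a) is satisfied (F OR T).
(b) has storefront — holds.
(i) ≤ 18 employees — fails.
(ii) ≥50% agricultural — holds.
So (c) is satisfied (F OR T).
(2): T AND T AND T → true.
Overall: F OR T → true.

Yes — exempt.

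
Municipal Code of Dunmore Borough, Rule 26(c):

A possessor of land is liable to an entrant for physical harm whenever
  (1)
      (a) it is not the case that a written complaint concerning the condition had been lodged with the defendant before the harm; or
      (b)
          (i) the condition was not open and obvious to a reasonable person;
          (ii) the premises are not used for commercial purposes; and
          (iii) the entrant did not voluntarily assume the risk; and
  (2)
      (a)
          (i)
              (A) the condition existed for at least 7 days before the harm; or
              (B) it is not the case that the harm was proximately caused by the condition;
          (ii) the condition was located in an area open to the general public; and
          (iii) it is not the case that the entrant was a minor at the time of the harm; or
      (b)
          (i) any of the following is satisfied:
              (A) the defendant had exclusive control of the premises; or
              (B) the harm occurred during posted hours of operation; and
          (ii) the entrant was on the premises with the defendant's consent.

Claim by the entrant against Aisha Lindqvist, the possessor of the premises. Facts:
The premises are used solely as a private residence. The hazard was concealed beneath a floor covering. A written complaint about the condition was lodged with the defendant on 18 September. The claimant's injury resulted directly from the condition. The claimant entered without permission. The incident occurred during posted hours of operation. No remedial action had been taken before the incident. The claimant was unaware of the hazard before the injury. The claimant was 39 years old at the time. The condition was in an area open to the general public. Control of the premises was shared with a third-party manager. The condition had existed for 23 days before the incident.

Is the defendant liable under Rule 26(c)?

(a) not (complaint lodged) — not satisfied.
(i) not open/obvious — satisfied.
(ii) not (commercial use) — holds.
(iii) no assumed risk — holds.
(b) = T AND T AND T = true.
So (1) is satisfied (F OR T).
(A) condition ≥7 days old — met.
(B) not (proximate cause) — not met.
(i) = T OR F = true.
(ii) public area — holds.
(iii) not (entrant a minor) — met.
(a) = T AND T AND T = true.
(A) exclusive control — fails.
(B) during posted hours — satisfied.
(i) = F OR T = true.
(ii) consent to enter — not met.
So (b) is not satisfied (T AND F).
(2) = T OR F = true.
So Overall is satisfied (T AND T).

Yes — liable.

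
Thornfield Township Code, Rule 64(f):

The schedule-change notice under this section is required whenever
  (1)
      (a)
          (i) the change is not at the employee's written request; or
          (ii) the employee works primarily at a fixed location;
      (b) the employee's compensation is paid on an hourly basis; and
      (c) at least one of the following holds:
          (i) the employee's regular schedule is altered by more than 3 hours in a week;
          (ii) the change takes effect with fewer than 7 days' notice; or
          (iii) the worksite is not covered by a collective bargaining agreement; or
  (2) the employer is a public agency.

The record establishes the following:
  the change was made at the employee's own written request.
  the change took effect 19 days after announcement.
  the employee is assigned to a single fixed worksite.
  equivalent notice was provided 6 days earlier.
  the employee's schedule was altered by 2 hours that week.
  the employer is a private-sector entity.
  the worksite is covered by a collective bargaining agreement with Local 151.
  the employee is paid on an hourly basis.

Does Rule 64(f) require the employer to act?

No — not required.

(i) not employee-requested — not satisfied.
(ii) fixed location — holds.
(a): F OR T → true.
(b) hourly-paid — satisfied.
(i) schedule shift > 3h — not satisfied.
(ii) < 7 days' notice — not met.
(iii) no CBA — not satisfied.
So (c) is not satisfied (F OR F OR F).
So (1) is not satisfied (T AND T AND F).
(2) public agency — not satisfied.
Overall: F OR F → false.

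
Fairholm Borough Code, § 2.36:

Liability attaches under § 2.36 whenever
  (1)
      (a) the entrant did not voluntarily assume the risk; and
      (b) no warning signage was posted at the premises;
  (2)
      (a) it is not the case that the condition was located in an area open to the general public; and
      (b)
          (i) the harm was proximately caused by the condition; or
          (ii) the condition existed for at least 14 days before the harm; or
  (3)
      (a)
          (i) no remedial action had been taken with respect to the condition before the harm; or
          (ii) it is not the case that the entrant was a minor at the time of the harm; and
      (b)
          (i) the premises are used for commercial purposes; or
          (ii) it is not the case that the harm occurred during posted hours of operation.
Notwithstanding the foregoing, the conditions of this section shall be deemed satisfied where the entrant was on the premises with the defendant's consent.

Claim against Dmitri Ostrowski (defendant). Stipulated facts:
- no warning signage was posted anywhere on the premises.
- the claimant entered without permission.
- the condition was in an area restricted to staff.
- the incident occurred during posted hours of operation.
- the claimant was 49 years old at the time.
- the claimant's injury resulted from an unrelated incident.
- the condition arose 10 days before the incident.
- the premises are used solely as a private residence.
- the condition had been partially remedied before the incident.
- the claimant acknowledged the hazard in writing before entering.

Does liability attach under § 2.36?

(a) no assumed risk — not met.
(b) no signage posted — satisfied.
(1): F AND T → false.
(a) not (public area) — met.
(i) proximate cause — fails.
(ii) condition ≥14 days old — not met.
(b): F OR F → false.
(2) = T AND F = false.
(i) no remedial action — not met.
(ii) not (entrant a minor) — holds.
(a) = F OR T = true.
(i) commercial use — not met.
(ii) not (during posted hours) — not met.
(b): F OR F → false.
(3): T AND F → false.
Overall: F OR F OR F → false.
Exception (consent to enter) — not satisfied.
Result: main false OR exception false → false.

No — not liable.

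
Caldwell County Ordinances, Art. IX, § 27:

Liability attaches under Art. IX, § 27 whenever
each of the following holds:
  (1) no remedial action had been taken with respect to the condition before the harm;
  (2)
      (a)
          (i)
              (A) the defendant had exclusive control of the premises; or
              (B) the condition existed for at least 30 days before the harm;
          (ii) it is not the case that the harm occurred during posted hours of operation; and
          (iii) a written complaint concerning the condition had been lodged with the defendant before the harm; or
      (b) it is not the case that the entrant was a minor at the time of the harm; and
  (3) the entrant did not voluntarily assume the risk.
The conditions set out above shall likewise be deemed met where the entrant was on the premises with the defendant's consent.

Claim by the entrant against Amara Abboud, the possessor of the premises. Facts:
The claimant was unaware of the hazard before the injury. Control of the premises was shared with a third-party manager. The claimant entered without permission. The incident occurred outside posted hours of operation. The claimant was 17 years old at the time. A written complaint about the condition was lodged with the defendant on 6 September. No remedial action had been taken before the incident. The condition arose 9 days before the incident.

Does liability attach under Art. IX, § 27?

(1) no remedial action — met.
(A) exclusive control — fails.
(B) condition ≥30 days old — not met.
(i): F OR F → false.
(ii) not (during posted hours) — met.
(iii) complaint lodged — satisfied.
So (a) is not satisfied (F AND T AND T).
(b) not (entrant a minor) — not met.
So (2) is not satisfied (F OR F).
(3) no assumed risk — met.
So Overall is not satisfied (T AND F AND T).
Exception (consent to enter) — not satisfied.
Result: main false OR exception false → false.

No — not liable.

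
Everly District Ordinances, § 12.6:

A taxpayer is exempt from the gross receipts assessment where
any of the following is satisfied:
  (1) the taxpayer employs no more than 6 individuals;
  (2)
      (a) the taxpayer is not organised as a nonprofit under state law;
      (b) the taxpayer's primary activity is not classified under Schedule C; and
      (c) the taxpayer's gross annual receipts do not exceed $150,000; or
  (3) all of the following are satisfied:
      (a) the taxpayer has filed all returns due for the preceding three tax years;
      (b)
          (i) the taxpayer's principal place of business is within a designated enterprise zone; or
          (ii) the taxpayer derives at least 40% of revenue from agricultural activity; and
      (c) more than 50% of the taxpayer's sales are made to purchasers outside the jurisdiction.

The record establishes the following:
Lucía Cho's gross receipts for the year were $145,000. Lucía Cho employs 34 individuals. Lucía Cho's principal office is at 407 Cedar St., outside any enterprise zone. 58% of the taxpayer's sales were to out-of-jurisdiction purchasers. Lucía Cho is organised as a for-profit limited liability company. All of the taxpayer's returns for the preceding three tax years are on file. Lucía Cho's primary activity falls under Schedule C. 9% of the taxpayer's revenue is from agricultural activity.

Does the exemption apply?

No — not exempt.

(1) ≤ 6 employees — not met.
(a) not (nonprofit) — holds.
(b) not (Schedule C activity) — not met.
(c) receipts ≤ $150,000 — satisfied.
(2): T AND F AND T → false.
(a) returns current — satisfied.
(i) in enterprise zone — not satisfied.
(ii) ≥40% agricultural — not satisfied.
(b): F OR F → false.
(c) >50% out-of-jur. sales — met.
So (3) is not satisfied (T AND F AND T).
Overall = F OR F OR F = false.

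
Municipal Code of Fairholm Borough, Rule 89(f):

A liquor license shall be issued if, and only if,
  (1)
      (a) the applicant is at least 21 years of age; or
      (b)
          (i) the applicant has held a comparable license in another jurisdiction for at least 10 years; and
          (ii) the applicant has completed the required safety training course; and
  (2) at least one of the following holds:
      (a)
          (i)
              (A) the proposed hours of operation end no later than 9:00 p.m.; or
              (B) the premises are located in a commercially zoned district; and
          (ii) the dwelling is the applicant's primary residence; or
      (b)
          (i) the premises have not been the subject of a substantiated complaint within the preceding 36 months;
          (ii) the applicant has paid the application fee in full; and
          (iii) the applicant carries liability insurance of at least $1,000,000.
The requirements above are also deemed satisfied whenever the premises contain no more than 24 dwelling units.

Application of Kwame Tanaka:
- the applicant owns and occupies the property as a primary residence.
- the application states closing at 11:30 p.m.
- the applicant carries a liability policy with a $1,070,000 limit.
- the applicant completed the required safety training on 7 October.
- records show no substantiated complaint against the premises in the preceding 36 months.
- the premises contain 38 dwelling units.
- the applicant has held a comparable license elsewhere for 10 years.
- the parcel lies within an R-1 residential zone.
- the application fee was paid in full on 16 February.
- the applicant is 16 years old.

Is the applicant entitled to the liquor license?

Yes — granted.

(a) age ≥ 21 — not satisfied.
(i) prior license ≥ 10 yr — holds.
(ii) safety training — met.
(b) = T AND T = true.
(1): F OR T → true.
(A) closes by 9 p.m. — not met.
(B) commercially zoned — not met.
(i) = F OR F = false.
(ii) primary residence — satisfied.
(a) = F AND T = false.
(i) no complaint in 36 mo. — met.
(ii) fee paid — holds.
(iii) insurance ≥ $1,000,000 — met.
So (b) is satisfied (T AND T AND T).
So (2) is satisfied (F OR T).
Overall = T AND T = true.
Exception (≤ 24 units) — not satisfied.
Result: main true OR exception false → true.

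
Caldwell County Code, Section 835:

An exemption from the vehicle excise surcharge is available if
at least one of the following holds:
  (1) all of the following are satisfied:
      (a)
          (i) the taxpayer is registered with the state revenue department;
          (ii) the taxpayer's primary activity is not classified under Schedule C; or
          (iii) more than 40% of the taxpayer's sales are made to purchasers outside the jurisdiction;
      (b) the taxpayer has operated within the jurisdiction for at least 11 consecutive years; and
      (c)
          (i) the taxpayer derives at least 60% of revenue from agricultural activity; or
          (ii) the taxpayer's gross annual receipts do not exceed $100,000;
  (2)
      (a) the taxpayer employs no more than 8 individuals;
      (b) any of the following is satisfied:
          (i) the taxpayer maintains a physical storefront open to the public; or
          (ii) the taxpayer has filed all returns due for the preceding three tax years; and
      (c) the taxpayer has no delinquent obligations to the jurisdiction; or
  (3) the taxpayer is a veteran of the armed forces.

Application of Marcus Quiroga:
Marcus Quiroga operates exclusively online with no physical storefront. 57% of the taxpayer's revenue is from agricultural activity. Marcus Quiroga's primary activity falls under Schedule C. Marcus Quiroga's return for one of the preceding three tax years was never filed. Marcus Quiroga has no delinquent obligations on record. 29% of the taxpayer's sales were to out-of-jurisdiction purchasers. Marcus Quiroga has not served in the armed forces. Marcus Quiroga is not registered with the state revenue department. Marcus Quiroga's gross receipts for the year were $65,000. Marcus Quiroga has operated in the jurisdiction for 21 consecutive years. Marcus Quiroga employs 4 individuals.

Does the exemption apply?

No — not exempt.

(i) state-registered — fails.
(ii) not (Schedule C activity) — not met.
(iii) >40% out-of-jur. sales — not met.
So (a) is not satisfied (F OR F OR F).
(b) ≥ 11 yrs in jurisdiction — satisfied.
(i) ≥60% agricultural — fails.
(ii) receipts ≤ $100,000 — satisfied.
So (c) is satisfied (F OR T).
(1) = F AND T AND T = false.
(a) ≤ 8 employees — satisfied.
(i) has storefront — not satisfied.
(ii) returns current — not satisfied.
So (b) is not satisfied (F OR F).
(c) no delinquency — holds.
So (2) is not satisfied (T AND F AND T).
(3) veteran — not met.
Overall = F OR F OR F = false.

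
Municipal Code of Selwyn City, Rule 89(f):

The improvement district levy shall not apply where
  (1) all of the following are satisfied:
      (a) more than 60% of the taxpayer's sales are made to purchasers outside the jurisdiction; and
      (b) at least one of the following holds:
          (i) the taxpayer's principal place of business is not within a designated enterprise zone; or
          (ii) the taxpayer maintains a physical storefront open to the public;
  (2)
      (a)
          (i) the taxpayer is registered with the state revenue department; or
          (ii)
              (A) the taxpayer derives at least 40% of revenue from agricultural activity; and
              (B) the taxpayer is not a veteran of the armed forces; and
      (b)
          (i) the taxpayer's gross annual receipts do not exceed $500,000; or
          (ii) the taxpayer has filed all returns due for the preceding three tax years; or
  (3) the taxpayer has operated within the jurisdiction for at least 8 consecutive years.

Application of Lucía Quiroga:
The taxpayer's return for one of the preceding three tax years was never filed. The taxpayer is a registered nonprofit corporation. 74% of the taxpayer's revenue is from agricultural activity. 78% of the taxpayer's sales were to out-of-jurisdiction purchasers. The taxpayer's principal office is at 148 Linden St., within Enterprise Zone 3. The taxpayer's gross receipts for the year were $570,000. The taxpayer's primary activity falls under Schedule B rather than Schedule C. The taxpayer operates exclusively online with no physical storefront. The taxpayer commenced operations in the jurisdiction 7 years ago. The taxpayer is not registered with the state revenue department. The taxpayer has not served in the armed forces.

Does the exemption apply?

(a) >60% out-of-jur. sales — holds.
(i) not (in enterprise zone) — not satisfied.
(ii) has storefront — fails.
(b) = F OR F = false.
(1): T AND F → false.
(i) state-registered — not satisfied.
(A) ≥40% agricultural — met.
(B) not (veteran) — holds.
(ii) = T AND T = true.
(a) = F OR T = true.
(i) receipts ≤ $500,000 — fails.
(ii) returns current — not met.
(b): F OR F → false.
(2): T AND F → false.
(3) ≥ 8 yrs in jurisdiction — fails.
Overall = F OR F OR F = false.

No — not exempt.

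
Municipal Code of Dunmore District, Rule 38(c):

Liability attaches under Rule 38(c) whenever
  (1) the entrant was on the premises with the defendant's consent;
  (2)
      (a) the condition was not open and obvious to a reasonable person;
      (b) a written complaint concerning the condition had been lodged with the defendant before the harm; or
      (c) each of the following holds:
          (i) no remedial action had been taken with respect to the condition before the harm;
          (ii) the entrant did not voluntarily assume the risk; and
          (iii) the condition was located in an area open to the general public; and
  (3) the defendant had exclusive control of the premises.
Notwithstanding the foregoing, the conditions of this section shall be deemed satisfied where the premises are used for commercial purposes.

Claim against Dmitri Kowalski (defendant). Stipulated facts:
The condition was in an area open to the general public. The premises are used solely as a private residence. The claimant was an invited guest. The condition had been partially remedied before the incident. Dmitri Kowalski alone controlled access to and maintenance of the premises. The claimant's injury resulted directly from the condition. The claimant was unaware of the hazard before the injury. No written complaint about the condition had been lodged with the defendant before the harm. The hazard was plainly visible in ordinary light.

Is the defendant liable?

No — not liable.

(1) consent to enter — satisfied.
(a) not open/obvious — not satisfied.
(b) complaint lodged — fails.
(i) no remedial action — not satisfied.
(ii) no assumed risk — holds.
(iii) public area — holds.
So (c) is not satisfied (F AND T AND T).
(2): F OR F OR F → false.
(3) exclusive control — met.
So Overall is not satisfied (T AND F AND T).
Exception (commercial use) — not satisfied.
Result: main false OR exception false → false.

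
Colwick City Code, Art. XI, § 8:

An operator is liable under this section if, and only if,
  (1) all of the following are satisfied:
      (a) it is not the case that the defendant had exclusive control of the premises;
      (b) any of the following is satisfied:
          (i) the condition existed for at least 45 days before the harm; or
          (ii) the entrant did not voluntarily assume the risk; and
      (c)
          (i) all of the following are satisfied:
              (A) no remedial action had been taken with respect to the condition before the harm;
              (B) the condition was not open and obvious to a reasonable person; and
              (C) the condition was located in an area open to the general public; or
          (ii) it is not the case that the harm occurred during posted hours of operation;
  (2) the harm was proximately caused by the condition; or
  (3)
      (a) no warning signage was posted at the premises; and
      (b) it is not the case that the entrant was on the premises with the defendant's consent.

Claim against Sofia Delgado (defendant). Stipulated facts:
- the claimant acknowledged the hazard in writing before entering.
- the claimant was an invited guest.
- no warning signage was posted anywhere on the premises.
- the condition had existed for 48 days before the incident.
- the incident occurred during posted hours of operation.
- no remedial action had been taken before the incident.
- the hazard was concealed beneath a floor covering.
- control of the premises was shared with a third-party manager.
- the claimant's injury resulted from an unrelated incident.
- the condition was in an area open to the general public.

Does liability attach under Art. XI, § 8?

Yes — liable.

(a) not (exclusive control) — holds.
(i) condition ≥45 days old — satisfied.
(ii) no assumed risk — fails.
(b): T OR F → true.
(A) no remedial action — satisfied.
(B) not open/obvious — met.
(C) public area — satisfied.
(i) = T AND T AND T = true.
(ii) not (during posted hours) — not met.
(c) = T OR F = true.
(1): T AND T AND T → true.
(2) proximate cause — fails.
(a) no signage posted — met.
(b) not (consent to enter) — not met.
So (3) is not satisfied (T AND F).
So Overall is satisfied (T OR F OR F).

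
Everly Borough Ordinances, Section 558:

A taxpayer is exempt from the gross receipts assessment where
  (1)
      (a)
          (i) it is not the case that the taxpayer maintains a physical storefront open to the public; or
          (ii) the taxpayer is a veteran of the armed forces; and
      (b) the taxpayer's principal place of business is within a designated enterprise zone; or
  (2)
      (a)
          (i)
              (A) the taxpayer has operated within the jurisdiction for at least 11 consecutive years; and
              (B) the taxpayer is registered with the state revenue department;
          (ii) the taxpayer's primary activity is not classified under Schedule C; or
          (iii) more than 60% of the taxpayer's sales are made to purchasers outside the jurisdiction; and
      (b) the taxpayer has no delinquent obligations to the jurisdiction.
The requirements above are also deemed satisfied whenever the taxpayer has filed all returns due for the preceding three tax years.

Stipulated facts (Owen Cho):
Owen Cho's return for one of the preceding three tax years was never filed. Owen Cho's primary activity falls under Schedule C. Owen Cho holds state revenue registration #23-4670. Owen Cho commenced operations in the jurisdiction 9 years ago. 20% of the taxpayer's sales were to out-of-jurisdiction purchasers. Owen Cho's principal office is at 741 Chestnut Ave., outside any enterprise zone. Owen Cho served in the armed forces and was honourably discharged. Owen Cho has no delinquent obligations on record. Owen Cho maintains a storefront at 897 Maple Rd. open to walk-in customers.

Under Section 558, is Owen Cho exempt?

(i) not (has storefront) — not met.
(ii) veteran — satisfied.
(a) = F OR T = true.
(b) in enterprise zone — fails.
(1) = T AND F = false.
(A) ≥ 11 yrs in jurisdiction — not satisfied.
(B) state-registered — met.
So (i) is not satisfied (F AND T).
(ii) not (Schedule C activity) — not satisfied.
(iii) >60% out-of-jur. sales — not met.
(a) = F OR F OR F = false.
(b) no delinquency — met.
(2): F AND T → false.
Overall = F OR F = false.
Exception (returns current) — not satisfied.
Result: main false OR exception false → false.

No — not exempt.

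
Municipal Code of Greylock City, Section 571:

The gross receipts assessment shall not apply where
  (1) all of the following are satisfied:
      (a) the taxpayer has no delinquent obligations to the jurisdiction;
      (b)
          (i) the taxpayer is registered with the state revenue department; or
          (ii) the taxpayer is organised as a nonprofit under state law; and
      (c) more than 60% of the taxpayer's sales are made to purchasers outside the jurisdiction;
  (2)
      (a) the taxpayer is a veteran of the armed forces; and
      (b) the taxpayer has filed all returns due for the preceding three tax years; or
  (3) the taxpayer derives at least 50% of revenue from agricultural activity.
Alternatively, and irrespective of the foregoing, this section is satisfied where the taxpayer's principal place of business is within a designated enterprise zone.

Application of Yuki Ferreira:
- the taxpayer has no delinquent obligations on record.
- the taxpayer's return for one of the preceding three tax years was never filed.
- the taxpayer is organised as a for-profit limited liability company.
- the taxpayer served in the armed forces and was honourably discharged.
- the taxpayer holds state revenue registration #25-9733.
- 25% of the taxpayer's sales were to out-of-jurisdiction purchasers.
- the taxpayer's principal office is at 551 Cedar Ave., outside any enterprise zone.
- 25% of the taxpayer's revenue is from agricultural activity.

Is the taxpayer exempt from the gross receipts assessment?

No — not exempt.

(a) no delinquency — holds.
(i) state-registered — holds.
(ii) nonprofit — not met.
So (b) is satisfied (T OR F).
(c) >60% out-of-jur. sales — not met.
(1) = T AND T AND F = false.
(a) veteran — satisfied.
(b) returns current — not met.
(2): T AND F → false.
(3) ≥50% agricultural — not met.
So Overall is not satisfied (F OR F OR F).
Exception (in enterprise zone) — not satisfied.
Result: main false OR exception false → false.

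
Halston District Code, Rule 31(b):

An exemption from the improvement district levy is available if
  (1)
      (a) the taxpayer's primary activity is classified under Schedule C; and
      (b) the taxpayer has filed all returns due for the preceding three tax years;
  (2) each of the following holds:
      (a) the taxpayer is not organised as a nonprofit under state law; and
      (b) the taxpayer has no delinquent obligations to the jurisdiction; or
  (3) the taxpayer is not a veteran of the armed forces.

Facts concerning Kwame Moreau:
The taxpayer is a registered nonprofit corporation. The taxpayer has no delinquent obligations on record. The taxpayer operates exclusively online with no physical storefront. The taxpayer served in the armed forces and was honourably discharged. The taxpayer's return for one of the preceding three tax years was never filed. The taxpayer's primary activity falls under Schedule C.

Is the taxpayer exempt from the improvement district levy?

No — not exempt.

(a) Schedule C activity — satisfied.
(b) returns current — not met.
(1): T AND F → false.
(a) not (nonprofit) — not met.
(b) no delinquency — holds.
So (2) is not satisfied (F AND T).
(3) not (veteran) — fails.
Overall = F OR F OR F = false.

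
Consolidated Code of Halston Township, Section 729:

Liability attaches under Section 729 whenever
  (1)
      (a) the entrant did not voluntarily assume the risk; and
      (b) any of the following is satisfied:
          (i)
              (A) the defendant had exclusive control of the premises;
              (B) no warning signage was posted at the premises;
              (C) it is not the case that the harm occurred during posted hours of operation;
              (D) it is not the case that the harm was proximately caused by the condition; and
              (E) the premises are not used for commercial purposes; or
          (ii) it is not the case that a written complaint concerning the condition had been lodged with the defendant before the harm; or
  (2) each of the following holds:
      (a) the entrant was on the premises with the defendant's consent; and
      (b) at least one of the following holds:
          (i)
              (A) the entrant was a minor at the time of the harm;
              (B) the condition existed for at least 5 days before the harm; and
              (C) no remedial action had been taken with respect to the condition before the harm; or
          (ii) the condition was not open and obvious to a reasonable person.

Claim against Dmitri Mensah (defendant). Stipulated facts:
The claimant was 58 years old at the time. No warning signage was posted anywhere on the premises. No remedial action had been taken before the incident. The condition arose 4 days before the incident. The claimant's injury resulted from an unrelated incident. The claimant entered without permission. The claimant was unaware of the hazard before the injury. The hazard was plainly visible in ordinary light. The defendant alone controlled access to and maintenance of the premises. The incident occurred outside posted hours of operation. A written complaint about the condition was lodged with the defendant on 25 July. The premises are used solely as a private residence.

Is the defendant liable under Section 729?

Yes — liable.

(a) no assumed risk — satisfied.
(A) exclusive control — satisfied.
(B) no signage posted — satisfied.
(C) not (during posted hours) — satisfied.
(D) not (proximate cause) — met.
(E) not (commercial use) — satisfied.
So (i) is satisfied (T AND T AND T AND T AND T).
(ii) not (complaint lodged) — not met.
So (b) is satisfied (T OR F).
(1) = T AND T = true.
(a) consent to enter — not met.
(A) entrant a minor — not met.
(B) condition ≥5 days old — not met.
(C) no remedial action — satisfied.
So (i) is not satisfied (F AND F AND T).
(ii) not open/obvious — fails.
(b): F OR F → false.
(2) = F AND F = false.
Overall: T OR F → true.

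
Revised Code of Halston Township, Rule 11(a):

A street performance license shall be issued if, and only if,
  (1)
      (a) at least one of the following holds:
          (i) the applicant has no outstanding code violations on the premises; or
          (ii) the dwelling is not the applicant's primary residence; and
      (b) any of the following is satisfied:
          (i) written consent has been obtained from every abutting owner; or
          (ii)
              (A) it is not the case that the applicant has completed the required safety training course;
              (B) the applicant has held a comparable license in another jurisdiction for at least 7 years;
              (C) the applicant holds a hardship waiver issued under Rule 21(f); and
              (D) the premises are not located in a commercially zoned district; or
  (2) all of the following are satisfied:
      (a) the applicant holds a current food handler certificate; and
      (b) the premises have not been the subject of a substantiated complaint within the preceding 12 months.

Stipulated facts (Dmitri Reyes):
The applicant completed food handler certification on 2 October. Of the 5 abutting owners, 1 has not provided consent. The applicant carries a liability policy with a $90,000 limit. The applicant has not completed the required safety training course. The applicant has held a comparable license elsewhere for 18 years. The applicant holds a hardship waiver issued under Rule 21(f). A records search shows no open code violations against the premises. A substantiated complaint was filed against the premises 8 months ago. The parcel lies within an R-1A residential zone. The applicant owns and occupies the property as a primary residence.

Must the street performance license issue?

(i) no code violations — holds.
(ii) not (primary residence) — not met.
(a) = T OR F = true.
(i) all abutters consent — not met.
(A) not (safety training) — met.
(B) prior license ≥ 7 yr — satisfied.
(C) hardship waiver — satisfied.
(D) not (commercially zoned) — satisfied.
(ii) = T AND T AND T AND T = true.
(b): F OR T → true.
So (1) is satisfied (T AND T).
(a) food handler cert. — met.
(b) no complaint in 12 mo. — not met.
(2) = T AND F = false.
Overall = T OR F = true.

Yes — granted.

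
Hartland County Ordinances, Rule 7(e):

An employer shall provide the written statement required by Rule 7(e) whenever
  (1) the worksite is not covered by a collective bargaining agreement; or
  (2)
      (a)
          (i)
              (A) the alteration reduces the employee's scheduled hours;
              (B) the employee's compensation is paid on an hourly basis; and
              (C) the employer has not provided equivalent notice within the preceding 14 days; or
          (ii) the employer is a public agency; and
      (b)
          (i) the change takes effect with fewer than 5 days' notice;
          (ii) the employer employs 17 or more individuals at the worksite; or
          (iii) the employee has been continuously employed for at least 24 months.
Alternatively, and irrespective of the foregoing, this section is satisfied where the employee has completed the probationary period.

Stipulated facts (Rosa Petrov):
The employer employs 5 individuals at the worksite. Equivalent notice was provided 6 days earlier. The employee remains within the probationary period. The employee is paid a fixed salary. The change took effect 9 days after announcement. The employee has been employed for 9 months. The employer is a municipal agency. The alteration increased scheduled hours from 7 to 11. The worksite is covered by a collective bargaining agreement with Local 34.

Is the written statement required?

(1) no CBA — not satisfied.
(A) hours reduced — not satisfied.
(B) hourly-paid — not met.
(C) no recent notice — not satisfied.
(i): F AND F AND F → false.
(ii) public agency — satisfied.
(a) = F OR T = true.
(i) < 5 days' notice — not met.
(ii) ≥ 17 at site — fails.
(iii) tenure ≥ 24 mo. — fails.
(b): F OR F OR F → false.
So (2) is not satisfied (T AND F).
Overall = F OR F = false.
Exception (past probation) — not satisfied.
Result: main false OR exception false → false.

No — not required.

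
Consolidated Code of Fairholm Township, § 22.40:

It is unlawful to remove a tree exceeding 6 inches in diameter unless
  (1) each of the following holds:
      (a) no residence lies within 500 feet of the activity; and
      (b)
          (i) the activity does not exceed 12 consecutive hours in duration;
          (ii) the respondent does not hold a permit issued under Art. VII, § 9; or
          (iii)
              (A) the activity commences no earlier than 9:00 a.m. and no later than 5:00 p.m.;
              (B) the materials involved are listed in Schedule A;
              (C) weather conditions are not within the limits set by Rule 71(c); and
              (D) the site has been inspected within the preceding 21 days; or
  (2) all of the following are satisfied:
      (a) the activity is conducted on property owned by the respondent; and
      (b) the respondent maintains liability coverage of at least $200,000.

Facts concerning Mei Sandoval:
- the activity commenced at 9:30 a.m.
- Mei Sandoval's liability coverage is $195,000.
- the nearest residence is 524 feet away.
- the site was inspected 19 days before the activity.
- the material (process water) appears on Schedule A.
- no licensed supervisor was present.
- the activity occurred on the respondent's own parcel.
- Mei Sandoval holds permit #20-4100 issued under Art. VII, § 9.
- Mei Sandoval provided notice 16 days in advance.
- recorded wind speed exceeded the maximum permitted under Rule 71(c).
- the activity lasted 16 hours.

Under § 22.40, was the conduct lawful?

Yes — lawful.

(a) no residence in 500 ft — satisfied.
(i) ≤ 12 hrs duration — not satisfied.
(ii) not (holds permit) — not satisfied.
(A) start within hours — satisfied.
(B) Schedule A material — holds.
(C) not (weather ok) — holds.
(D) site inspected — met.
So (iii) is satisfied (T AND T AND T AND T).
So (b) is satisfied (F OR F OR T).
So (1) is satisfied (T AND T).
(a) own property — holds.
(b) coverage ≥ $200,000 — fails.
(2) = T AND F = false.
Overall: T OR F → true.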